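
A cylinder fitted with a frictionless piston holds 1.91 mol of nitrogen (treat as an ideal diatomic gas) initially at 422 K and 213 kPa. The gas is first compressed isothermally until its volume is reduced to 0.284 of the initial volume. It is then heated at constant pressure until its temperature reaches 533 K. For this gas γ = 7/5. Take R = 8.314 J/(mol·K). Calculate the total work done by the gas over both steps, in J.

-6670 J

V₁ = nRT₁/P₁ = 1.91×8.314×422/213 = 31.5 L.
Step 1 — Isothermal: T stays 422 K; PV = const ⇒ V₂ = 8.94 L, P₂ = 750 kPa.
ΔU = 0 (ideal gas, T constant).
W = nRT ln(V₂/V₁) = 1.91×8.314×422×ln(0.284) = -8440 J.
Q = ΔU + W = -8440 J.
State after step 1: P = 750 kPa, V = 8.94 L, T = 422 K.
Step 2 — Isobaric: P stays 750 kPa; V/T = const ⇒ T₂ = 533 K, V₂ = 11.3 L.
W = PΔV = 750×(11.3−8.94) kPa·L = 1760 J.
ΔU = nCvΔT = 1.91×20.8×(533−422) = 4410 J.
Q = ΔU + W = nCpΔT = 6170 J.
Net over both steps: W = -6670 J, Q = -2270 J, ΔU = 4410 J.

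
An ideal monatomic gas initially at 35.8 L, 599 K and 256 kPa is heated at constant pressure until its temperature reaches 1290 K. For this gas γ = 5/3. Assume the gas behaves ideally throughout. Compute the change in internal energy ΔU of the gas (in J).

15900 J

n = P₁V₁/(RT₁) = 256×35.8/(8.314×599) = 1.84 mol.
Isobaric: P stays 256 kPa; V/T = const ⇒ T₂ = 1290 K, V₂ = 77.1 L.
For an ideal gas ΔU = nCvΔT with Cv = (3/2)R = 12.5 J/(mol·K).
ΔU = 1.84×12.5×(1290−599) = 15900 J.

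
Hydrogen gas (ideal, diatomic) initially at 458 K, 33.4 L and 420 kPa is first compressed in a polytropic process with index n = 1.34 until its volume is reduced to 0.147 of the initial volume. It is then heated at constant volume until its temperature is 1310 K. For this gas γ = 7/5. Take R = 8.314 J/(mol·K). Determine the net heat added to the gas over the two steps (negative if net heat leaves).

27300 J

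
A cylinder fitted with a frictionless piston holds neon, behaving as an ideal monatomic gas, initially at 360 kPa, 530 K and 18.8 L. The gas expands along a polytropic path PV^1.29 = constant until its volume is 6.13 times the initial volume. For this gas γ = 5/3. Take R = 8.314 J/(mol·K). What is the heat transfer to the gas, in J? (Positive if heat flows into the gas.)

n = P₁V₁/(RT₁) = 360×18.8/(8.314×530) = 1.54 mol.
Polytropic n=1.29: T₂ = T₁(V₁/V₂)^(n−1) = 530×(0.163)^0.29 = 313 K; P₂ = P₁(V₁/V₂)^n = 34.7 kPa.
W = (P₁V₁−P₂V₂)/(n−1) = (360×18.8−34.7×115)/0.29 = 9540 J.
ΔU = nCvΔT = 1.54×12.5×(313−530) = -4150 J.
Q = ΔU + W = 5390 J.

5390 J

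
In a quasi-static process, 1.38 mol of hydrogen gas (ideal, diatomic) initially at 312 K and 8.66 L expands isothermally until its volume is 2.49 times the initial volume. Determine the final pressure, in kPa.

166 kPa

P₁ = nRT₁/V₁ = 1.38×8.314×312/8.66 = 413 kPa.
Isothermal: T stays 312 K; PV = const ⇒ V₂ = 21.6 L, P₂ = 166 kPa.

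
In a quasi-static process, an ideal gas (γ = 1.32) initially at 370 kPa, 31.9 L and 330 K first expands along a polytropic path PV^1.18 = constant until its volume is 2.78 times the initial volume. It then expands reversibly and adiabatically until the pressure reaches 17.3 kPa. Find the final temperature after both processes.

n = P₁V₁/(RT₁) = 370×31.9/(8.314×330) = 4.30 mol.
Step 1 — Polytropic n=1.18: T₂ = T₁(V₁/V₂)^(n−1) = 330×(0.360)^0.18 = 275 K; P₂ = P₁(V₁/V₂)^n = 111 kPa.
W = (P₁V₁−P₂V₂)/(n−1) = (370×31.9−111×88.7)/0.18 = 11000 J.
ΔU = nCvΔT = 4.30×26.0×(275−330) = -6200 J.
Q = ΔU + W = 4820 J.
State after step 1: P = 111 kPa, V = 88.7 L, T = 275 K.
Step 2 — Adiabatic: T₂/T₁ = (P₂/P₁)^((γ−1)/γ) ⇒ T₂ = 275×(0.156)^0.242 = 175 K; V₂ = 362 L.
ΔU = nCvΔT = 4.30×26.0×(175−275) = -11100 J.
Q = 0 for an adiabatic process, so W = −ΔU = 11100 J.
Net over both steps: W = 22100 J, Q = 4820 J, ΔU = -17300 J.

175 K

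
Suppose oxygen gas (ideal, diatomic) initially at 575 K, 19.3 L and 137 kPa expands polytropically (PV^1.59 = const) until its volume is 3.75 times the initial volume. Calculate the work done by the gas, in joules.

n = P₁V₁/(RT₁) = 137×19.3/(8.314×575) = 0.553 mol.
Polytropic n=1.59: T₂ = T₁(V₁/V₂)^(n−1) = 575×(0.267)^0.59 = 264 K; P₂ = P₁(V₁/V₂)^n = 16.7 kPa.
W = (P₁V₁−P₂V₂)/(n−1) = (137×19.3−16.7×72.4)/0.59 = 2430 J.

2430 J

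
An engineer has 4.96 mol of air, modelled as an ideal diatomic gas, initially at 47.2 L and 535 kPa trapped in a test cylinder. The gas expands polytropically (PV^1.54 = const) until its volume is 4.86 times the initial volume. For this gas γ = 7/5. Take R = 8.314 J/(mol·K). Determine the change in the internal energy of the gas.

-36200 J

T₁ = P₁V₁/(nR) = 535×47.2/(4.96×8.314) = 612 K.
Polytropic n=1.54: T₂ = T₁(V₁/V₂)^(n−1) = 612×(0.206)^0.54 = 261 K; P₂ = P₁(V₁/V₂)^n = 46.9 kPa.
For an ideal gas ΔU = nCvΔT with Cv = (5/2)R = 20.8 J/(mol·K).
ΔU = 4.96×20.8×(261−612) = -36200 J.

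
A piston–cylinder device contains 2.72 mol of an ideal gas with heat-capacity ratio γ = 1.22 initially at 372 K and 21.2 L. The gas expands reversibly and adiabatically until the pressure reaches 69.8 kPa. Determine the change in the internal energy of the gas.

P₁ = nRT₁/V₁ = 2.72×8.314×372/21.2 = 397 kPa.
Adiabatic: T₂/T₁ = (P₂/P₁)^((γ−1)/γ) ⇒ T₂ = 372×(0.176)^0.180 = 272 K; V₂ = 88.1 L.
For an ideal gas ΔU = nCvΔT with Cv = R/(γ−1) = 37.8 J/(mol·K).
ΔU = 2.72×37.8×(272−372) = -10300 J.

-10300 J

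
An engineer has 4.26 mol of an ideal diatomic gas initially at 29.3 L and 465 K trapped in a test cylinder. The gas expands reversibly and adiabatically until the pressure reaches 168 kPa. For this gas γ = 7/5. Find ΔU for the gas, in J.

P₁ = nRT₁/V₁ = 4.26×8.314×465/29.3 = 562 kPa.
Adiabatic: T₂/T₁ = (P₂/P₁)^((γ−1)/γ) ⇒ T₂ = 465×(0.299)^0.286 = 329 K; V₂ = 69.4 L.
For an ideal gas ΔU = nCvΔT with Cv = (5/2)R = 20.8 J/(mol·K).
ΔU = 4.26×20.8×(329−465) = -12000 J.

-12000 J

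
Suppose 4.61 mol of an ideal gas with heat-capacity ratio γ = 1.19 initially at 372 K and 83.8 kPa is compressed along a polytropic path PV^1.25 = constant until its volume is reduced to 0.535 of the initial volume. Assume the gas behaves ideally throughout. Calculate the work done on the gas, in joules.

9650 J

V₁ = nRT₁/P₁ = 4.61×8.314×372/83.8 = 170 L.
Polytropic n=1.25: T₂ = T₁(V₁/V₂)^(n−1) = 372×(1.87)^0.25 = 435 K; P₂ = P₁(V₁/V₂)^n = 183 kPa.
W = (P₁V₁−P₂V₂)/(n−1) = (83.8×170−183×91.0)/0.25 = -9650 J.
Work done on the gas = −W_by = 9650 J.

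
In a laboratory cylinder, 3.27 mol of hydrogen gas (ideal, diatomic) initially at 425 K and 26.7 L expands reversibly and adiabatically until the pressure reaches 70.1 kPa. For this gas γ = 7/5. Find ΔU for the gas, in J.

P₁ = nRT₁/V₁ = 3.27×8.314×425/26.7 = 433 kPa.
Adiabatic: T₂/T₁ = (P₂/P₁)^((γ−1)/γ) ⇒ T₂ = 425×(0.162)^0.286 = 253 K; V₂ = 98.0 L.
For an ideal gas ΔU = nCvΔT with Cv = (5/2)R = 20.8 J/(mol·K).
ΔU = 3.27×20.8×(253−425) = -11700 J.

-11700 J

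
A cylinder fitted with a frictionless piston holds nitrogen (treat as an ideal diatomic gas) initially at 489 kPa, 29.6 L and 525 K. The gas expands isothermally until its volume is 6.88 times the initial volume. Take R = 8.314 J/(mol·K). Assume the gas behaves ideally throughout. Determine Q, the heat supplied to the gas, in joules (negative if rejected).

n = P₁V₁/(RT₁) = 489×29.6/(8.314×525) = 3.32 mol.
Isothermal: T stays 525 K; PV = const ⇒ V₂ = 204 L, P₂ = 71.1 kPa.
ΔU = 0 (ideal gas, T constant).
W = nRT ln(V₂/V₁) = 3.32×8.314×525×ln(6.88) = 27900 J.
Q = ΔU + W = 27900 J.

27900 J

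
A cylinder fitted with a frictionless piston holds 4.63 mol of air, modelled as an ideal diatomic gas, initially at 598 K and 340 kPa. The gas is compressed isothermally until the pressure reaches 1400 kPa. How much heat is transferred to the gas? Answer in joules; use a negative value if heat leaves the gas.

V₁ = nRT₁/P₁ = 4.63×8.314×598/340 = 67.7 L.
Isothermal: T stays 598 K; PV = const ⇒ V₂ = 16.4 L, P₂ = 1400 kPa.
ΔU = 0 (ideal gas, T constant).
W = nRT ln(V₂/V₁) = 4.63×8.314×598×ln(0.243) = -32600 J.
Q = ΔU + W = -32600 J.

-32600 J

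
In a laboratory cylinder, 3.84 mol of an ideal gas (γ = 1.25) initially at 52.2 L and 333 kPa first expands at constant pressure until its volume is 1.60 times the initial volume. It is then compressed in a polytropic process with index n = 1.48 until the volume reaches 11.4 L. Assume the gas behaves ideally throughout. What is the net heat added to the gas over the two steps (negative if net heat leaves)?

137000 J

T₁ = P₁V₁/(nR) = 333×52.2/(3.84×8.314) = 544 K.
Step 1 — Isobaric: P stays 333 kPa; V/T = const ⇒ T₂ = 871 K, V₂ = 83.5 L.
W = PΔV = 333×(83.5−52.2) kPa·L = 10400 J.
ΔU = nCvΔT = 3.84×33.3×(871−544) = 41700 J.
Q = ΔU + W = nCpΔT = 52100 J.
State after step 1: P = 333 kPa, V = 83.5 L, T = 871 K.
Step 2 — Polytropic n=1.48: T₂ = T₁(V₁/V₂)^(n−1) = 871×(7.33)^0.48 = 2270 K; P₂ = P₁(V₁/V₂)^n = 6350 kPa.
W = (P₁V₁−P₂V₂)/(n−1) = (333×83.5−6350×11.4)/0.48 = -92800 J.
ΔU = nCvΔT = 3.84×33.3×(2270−871) = 178000 J.
Q = ΔU + W = 85300 J.
Net over both steps: W = -82300 J, Q = 137000 J, ΔU = 220000 J.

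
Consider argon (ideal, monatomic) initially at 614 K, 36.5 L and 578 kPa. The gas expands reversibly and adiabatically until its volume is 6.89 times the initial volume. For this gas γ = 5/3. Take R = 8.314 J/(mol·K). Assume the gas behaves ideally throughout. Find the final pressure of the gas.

23.2 kPa

Adiabatic: TV^(γ−1) = const ⇒ T₂ = 614×(0.145)^0.667 = 170 K; PV^γ = const ⇒ P₂ = 23.2 kPa.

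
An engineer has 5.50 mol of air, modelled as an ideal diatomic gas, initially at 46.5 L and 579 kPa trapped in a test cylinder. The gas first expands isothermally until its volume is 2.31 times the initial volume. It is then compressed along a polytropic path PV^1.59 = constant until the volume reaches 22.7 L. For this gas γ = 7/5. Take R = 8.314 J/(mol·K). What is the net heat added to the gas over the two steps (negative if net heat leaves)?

55100 J

T₁ = P₁V₁/(nR) = 579×46.5/(5.50×8.314) = 589 K.
Step 1 — Isothermal: T stays 589 K; PV = const ⇒ V₂ = 107 L, P₂ = 251 kPa.
ΔU = 0 (ideal gas, T constant).
W = nRT ln(V₂/V₁) = 5.50×8.314×589×ln(2.31) = 22500 J.
Q = ΔU + W = 22500 J.
State after step 1: P = 251 kPa, V = 107 L, T = 589 K.
Step 2 — Polytropic n=1.59: T₂ = T₁(V₁/V₂)^(n−1) = 589×(4.73)^0.59 = 1470 K; P₂ = P₁(V₁/V₂)^n = 2970 kPa.
W = (P₁V₁−P₂V₂)/(n−1) = (251×107−2970×22.7)/0.59 = -68500 J.
ΔU = nCvΔT = 5.50×20.8×(1470−589) = 101000 J.
Q = ΔU + W = 32600 J.
Net over both steps: W = -46000 J, Q = 55100 J, ΔU = 101000 J.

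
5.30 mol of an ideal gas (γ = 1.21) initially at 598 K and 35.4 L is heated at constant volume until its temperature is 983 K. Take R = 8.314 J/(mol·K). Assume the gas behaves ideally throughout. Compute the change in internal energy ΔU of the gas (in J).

P₁ = nRT₁/V₁ = 5.30×8.314×598/35.4 = 744 kPa.
Isochoric: V stays 35.4 L; P/T = const ⇒ T₂ = 983 K, P₂ = 1220 kPa.
For an ideal gas ΔU = nCvΔT with Cv = R/(γ−1) = 39.6 J/(mol·K).
ΔU = 5.30×39.6×(983−598) = 80800 J.

80800 J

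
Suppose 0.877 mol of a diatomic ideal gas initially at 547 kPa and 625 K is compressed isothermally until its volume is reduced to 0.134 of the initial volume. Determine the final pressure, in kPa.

4080 kPa

V₁ = nRT₁/P₁ = 0.877×8.314×625/547 = 8.33 L.
Isothermal: T stays 625 K; PV = const ⇒ V₂ = 1.12 L, P₂ = 4080 kPa.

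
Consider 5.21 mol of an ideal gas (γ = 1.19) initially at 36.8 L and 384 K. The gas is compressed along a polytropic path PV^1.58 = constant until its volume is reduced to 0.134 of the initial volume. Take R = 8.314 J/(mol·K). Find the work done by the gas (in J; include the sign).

P₁ = nRT₁/V₁ = 5.21×8.314×384/36.8 = 452 kPa.
Polytropic n=1.58: T₂ = T₁(V₁/V₂)^(n−1) = 384×(7.46)^0.58 = 1230 K; P₂ = P₁(V₁/V₂)^n = 10800 kPa.
W = (P₁V₁−P₂V₂)/(n−1) = (452×36.8−10800×4.93)/0.58 = -63300 J.

-63300 J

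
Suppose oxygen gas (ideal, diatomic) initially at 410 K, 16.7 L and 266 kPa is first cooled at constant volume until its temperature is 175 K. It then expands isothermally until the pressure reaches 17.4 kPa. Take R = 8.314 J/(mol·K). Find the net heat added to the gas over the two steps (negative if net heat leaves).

-2810 J

n = P₁V₁/(RT₁) = 266×16.7/(8.314×410) = 1.30 mol.
Step 1 — Isochoric: V stays 16.7 L; P/T = const ⇒ T₂ = 175 K, P₂ = 114 kPa.
W = 0 (no volume change).
ΔU = nCvΔT = 1.30×20.8×(175−410) = -6370 J.
Q = ΔU = -6370 J.
State after step 1: P = 114 kPa, V = 16.7 L, T = 175 K.
Step 2 — Isothermal: T stays 175 K; PV = const ⇒ V₂ = 109 L, P₂ = 17.4 kPa.
ΔU = 0 (ideal gas, T constant).
W = nRT ln(V₂/V₁) = 1.30×8.314×175×ln(6.53) = 3560 J.
Q = ΔU + W = 3560 J.
Net over both steps: W = 3560 J, Q = -2810 J, ΔU = -6370 J.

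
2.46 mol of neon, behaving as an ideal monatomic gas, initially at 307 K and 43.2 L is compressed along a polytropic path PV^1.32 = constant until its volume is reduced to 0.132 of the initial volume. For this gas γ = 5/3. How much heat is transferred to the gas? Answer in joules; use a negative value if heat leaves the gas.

-9300 J

P₁ = nRT₁/V₁ = 2.46×8.314×307/43.2 = 145 kPa.
Polytropic n=1.32: T₂ = T₁(V₁/V₂)^(n−1) = 307×(7.58)^0.32 = 587 K; P₂ = P₁(V₁/V₂)^n = 2100 kPa.
W = (P₁V₁−P₂V₂)/(n−1) = (145×43.2−2100×5.70)/0.32 = -17900 J.
ΔU = nCvΔT = 2.46×12.5×(587−307) = 8590 J.
Q = ΔU + W = -9300 J.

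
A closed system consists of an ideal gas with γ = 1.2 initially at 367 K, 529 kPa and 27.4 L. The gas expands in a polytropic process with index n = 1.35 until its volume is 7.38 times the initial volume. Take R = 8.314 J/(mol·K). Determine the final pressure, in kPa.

Polytropic n=1.35: T₂ = T₁(V₁/V₂)^(n−1) = 367×(0.136)^0.35 = 182 K; P₂ = P₁(V₁/V₂)^n = 35.6 kPa.

35.6 kPa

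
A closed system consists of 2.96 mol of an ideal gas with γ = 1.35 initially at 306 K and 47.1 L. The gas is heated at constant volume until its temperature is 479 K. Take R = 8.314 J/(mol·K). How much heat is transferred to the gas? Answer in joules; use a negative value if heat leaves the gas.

P₁ = nRT₁/V₁ = 2.96×8.314×306/47.1 = 160 kPa.
Isochoric: V stays 47.1 L; P/T = const ⇒ T₂ = 479 K, P₂ = 250 kPa.
W = 0 (no volume change).
ΔU = nCvΔT = 2.96×23.8×(479−306) = 12200 J.
Q = ΔU = 12200 J.

12200 J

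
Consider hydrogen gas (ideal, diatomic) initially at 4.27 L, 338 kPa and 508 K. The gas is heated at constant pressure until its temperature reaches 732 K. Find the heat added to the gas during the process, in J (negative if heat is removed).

n = P₁V₁/(RT₁) = 338×4.27/(8.314×508) = 0.342 mol.
Isobaric: P stays 338 kPa; V/T = const ⇒ T₂ = 732 K, V₂ = 6.15 L.
W = PΔV = 338×(6.15−4.27) kPa·L = 636 J.
ΔU = nCvΔT = 0.342×20.8×(732−508) = 1590 J.
Q = ΔU + W = nCpΔT = 2230 J.

2230 J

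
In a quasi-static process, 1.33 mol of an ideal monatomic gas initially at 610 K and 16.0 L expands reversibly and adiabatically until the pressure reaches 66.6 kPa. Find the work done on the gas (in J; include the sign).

-5280 J

P₁ = nRT₁/V₁ = 1.33×8.314×610/16.0 = 422 kPa.
Adiabatic: T₂/T₁ = (P₂/P₁)^((γ−1)/γ) ⇒ T₂ = 610×(0.158)^0.400 = 292 K; V₂ = 48.4 L.
ΔU = nCvΔT = 1.33×12.5×(292−610) = -5280 J.
Q = 0 for an adiabatic process, so W = −ΔU = 5280 J.
Work done on the gas = −W_by = -5280 J.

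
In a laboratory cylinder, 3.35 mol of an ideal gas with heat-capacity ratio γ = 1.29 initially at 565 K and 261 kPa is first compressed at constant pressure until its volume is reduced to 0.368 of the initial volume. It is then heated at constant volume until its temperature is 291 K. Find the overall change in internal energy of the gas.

V₁ = nRT₁/P₁ = 3.35×8.314×565/261 = 60.3 L.
Step 1 — Isobaric: P stays 261 kPa; V/T = const ⇒ T₂ = 208 K, V₂ = 22.2 L.
W = PΔV = 261×(22.2−60.3) kPa·L = -9950 J.
ΔU = nCvΔT = 3.35×28.7×(208−565) = -34300 J.
Q = ΔU + W = nCpΔT = -44200 J.
State after step 1: P = 261 kPa, V = 22.2 L, T = 208 K.
Step 2 — Isochoric: V stays 22.2 L; P/T = const ⇒ T₂ = 291 K, P₂ = 365 kPa.
W = 0 (no volume change).
ΔU = nCvΔT = 3.35×28.7×(291−208) = 7980 J.
Q = ΔU = 7980 J.
Net over both steps: W = -9950 J, Q = -36300 J, ΔU = -26300 J.

-26300 J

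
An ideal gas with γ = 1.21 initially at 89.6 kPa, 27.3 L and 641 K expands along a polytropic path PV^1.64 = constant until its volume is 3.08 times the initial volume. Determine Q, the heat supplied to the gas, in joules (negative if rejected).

-4020 J

n = P₁V₁/(RT₁) = 89.6×27.3/(8.314×641) = 0.459 mol.
Polytropic n=1.64: T₂ = T₁(V₁/V₂)^(n−1) = 641×(0.325)^0.64 = 312 K; P₂ = P₁(V₁/V₂)^n = 14.2 kPa.
W = (P₁V₁−P₂V₂)/(n−1) = (89.6×27.3−14.2×84.1)/0.64 = 1960 J.
ΔU = nCvΔT = 0.459×39.6×(312−641) = -5980 J.
Q = ΔU + W = -4020 J.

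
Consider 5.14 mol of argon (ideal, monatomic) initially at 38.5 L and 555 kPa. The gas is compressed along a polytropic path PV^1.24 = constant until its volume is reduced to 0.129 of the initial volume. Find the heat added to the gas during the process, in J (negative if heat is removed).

T₁ = P₁V₁/(nR) = 555×38.5/(5.14×8.314) = 500 K.
Polytropic n=1.24: T₂ = T₁(V₁/V₂)^(n−1) = 500×(7.75)^0.24 = 817 K; P₂ = P₁(V₁/V₂)^n = 7030 kPa.
W = (P₁V₁−P₂V₂)/(n−1) = (555×38.5−7030×4.97)/0.24 = -56500 J.
ΔU = nCvΔT = 5.14×12.5×(817−500) = 20300 J.
Q = ΔU + W = -36200 J.

-36200 J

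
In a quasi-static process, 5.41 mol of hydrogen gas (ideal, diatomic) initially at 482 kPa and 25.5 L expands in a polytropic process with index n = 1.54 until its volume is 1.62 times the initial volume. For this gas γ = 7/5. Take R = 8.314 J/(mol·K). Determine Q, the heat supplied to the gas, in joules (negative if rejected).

T₁ = P₁V₁/(nR) = 482×25.5/(5.41×8.314) = 273 K.
Polytropic n=1.54: T₂ = T₁(V₁/V₂)^(n−1) = 273×(0.617)^0.54 = 211 K; P₂ = P₁(V₁/V₂)^n = 229 kPa.
W = (P₁V₁−P₂V₂)/(n−1) = (482×25.5−229×41.3)/0.54 = 5220 J.
ΔU = nCvΔT = 5.41×20.8×(211−273) = -7050 J.
Q = ΔU + W = -1830 J.

-1830 J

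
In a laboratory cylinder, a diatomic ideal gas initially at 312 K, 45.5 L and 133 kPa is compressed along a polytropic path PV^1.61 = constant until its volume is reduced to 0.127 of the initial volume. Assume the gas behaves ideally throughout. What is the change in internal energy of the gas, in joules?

n = P₁V₁/(RT₁) = 133×45.5/(8.314×312) = 2.33 mol.
Polytropic n=1.61: T₂ = T₁(V₁/V₂)^(n−1) = 312×(7.87)^0.61 = 1100 K; P₂ = P₁(V₁/V₂)^n = 3690 kPa.
For an ideal gas ΔU = nCvΔT with Cv = (5/2)R = 20.8 J/(mol·K).
ΔU = 2.33×20.8×(1100−312) = 38100 J.

38100 J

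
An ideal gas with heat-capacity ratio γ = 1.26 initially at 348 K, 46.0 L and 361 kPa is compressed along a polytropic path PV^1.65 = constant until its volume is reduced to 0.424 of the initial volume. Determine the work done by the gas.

-19100 J

n = P₁V₁/(RT₁) = 361×46.0/(8.314×348) = 5.74 mol.
Polytropic n=1.65: T₂ = T₁(V₁/V₂)^(n−1) = 348×(2.36)^0.65 = 608 K; P₂ = P₁(V₁/V₂)^n = 1490 kPa.
W = (P₁V₁−P₂V₂)/(n−1) = (361×46.0−1490×19.5)/0.65 = -19100 J.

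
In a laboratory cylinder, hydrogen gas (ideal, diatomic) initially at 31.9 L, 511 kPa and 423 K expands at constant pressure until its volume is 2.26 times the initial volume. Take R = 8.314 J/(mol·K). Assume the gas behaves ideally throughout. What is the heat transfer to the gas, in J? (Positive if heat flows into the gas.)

n = P₁V₁/(RT₁) = 511×31.9/(8.314×423) = 4.64 mol.
Isobaric: P stays 511 kPa; V/T = const ⇒ T₂ = 956 K, V₂ = 72.1 L.
W = PΔV = 511×(72.1−31.9) kPa·L = 20500 J.
ΔU = nCvΔT = 4.64×20.8×(956−423) = 51300 J.
Q = ΔU + W = nCpΔT = 71900 J.

71900 J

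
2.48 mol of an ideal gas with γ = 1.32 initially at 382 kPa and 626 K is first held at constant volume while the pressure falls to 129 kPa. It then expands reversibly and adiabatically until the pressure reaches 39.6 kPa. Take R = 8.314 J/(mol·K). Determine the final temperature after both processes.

159 K

V₁ = nRT₁/P₁ = 2.48×8.314×626/382 = 33.8 L.
Step 1 — Isochoric: V stays 33.8 L; P/T = const ⇒ T₂ = 211 K, P₂ = 129 kPa.
W = 0 (no volume change).
ΔU = nCvΔT = 2.48×26.0×(211−626) = -26700 J.
Q = ΔU = -26700 J.
State after step 1: P = 129 kPa, V = 33.8 L, T = 211 K.
Step 2 — Adiabatic: T₂/T₁ = (P₂/P₁)^((γ−1)/γ) ⇒ T₂ = 211×(0.307)^0.242 = 159 K; V₂ = 82.7 L.
ΔU = nCvΔT = 2.48×26.0×(159−211) = -3390 J.
Q = 0 for an adiabatic process, so W = −ΔU = 3390 J.
Net over both steps: W = 3390 J, Q = -26700 J, ΔU = -30100 J.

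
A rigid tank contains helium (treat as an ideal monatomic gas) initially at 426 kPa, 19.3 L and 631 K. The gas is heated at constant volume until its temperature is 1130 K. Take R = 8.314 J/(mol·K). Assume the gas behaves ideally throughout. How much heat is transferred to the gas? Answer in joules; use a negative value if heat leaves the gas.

n = P₁V₁/(RT₁) = 426×19.3/(8.314×631) = 1.57 mol.
Isochoric: V stays 19.3 L; P/T = const ⇒ T₂ = 1130 K, P₂ = 763 kPa.
W = 0 (no volume change).
ΔU = nCvΔT = 1.57×12.5×(1130−631) = 9750 J.
Q = ΔU = 9750 J.

9750 J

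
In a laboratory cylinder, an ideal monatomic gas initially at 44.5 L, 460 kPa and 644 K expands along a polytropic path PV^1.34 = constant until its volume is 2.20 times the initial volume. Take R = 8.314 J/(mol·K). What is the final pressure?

160 kPa

Polytropic n=1.34: T₂ = T₁(V₁/V₂)^(n−1) = 644×(0.455)^0.34 = 493 K; P₂ = P₁(V₁/V₂)^n = 160 kPa.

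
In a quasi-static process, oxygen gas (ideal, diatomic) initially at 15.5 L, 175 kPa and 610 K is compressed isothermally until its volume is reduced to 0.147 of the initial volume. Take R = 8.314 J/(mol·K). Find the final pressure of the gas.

1190 kPa

Isothermal: T stays 610 K; PV = const ⇒ V₂ = 2.28 L, P₂ = 1190 kPa.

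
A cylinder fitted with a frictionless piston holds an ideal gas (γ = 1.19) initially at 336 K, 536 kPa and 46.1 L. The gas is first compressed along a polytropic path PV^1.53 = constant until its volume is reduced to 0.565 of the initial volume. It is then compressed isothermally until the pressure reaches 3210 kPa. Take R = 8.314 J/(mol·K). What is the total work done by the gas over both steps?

-47100 J

n = P₁V₁/(RT₁) = 536×46.1/(8.314×336) = 8.85 mol.
Step 1 — Polytropic n=1.53: T₂ = T₁(V₁/V₂)^(n−1) = 336×(1.77)^0.53 = 455 K; P₂ = P₁(V₁/V₂)^n = 1280 kPa.
W = (P₁V₁−P₂V₂)/(n−1) = (536×46.1−1280×26.0)/0.53 = -16500 J.
ΔU = nCvΔT = 8.85×43.8×(455−336) = 46000 J.
Q = ΔU + W = 29500 J.
State after step 1: P = 1280 kPa, V = 26.0 L, T = 455 K.
Step 2 — Isothermal: T stays 455 K; PV = const ⇒ V₂ = 10.4 L, P₂ = 3210 kPa.
ΔU = 0 (ideal gas, T constant).
W = nRT ln(V₂/V₁) = 8.85×8.314×455×ln(0.400) = -30600 J.
Q = ΔU + W = -30600 J.
Net over both steps: W = -47100 J, Q = -1160 J, ΔU = 46000 J.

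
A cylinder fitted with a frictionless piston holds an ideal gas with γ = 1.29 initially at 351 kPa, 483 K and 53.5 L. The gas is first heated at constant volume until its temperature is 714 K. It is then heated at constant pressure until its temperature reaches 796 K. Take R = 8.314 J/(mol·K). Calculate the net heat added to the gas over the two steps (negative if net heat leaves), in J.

45200 J

n = P₁V₁/(RT₁) = 351×53.5/(8.314×483) = 4.68 mol.
Step 1 — Isochoric: V stays 53.5 L; P/T = const ⇒ T₂ = 714 K, P₂ = 519 kPa.
W = 0 (no volume change).
ΔU = nCvΔT = 4.68×28.7×(714−483) = 31000 J.
Q = ΔU = 31000 J.
State after step 1: P = 519 kPa, V = 53.5 L, T = 714 K.
Step 2 — Isobaric: P stays 519 kPa; V/T = const ⇒ T₂ = 796 K, V₂ = 59.6 L.
W = PΔV = 519×(59.6−53.5) kPa·L = 3190 J.
ΔU = nCvΔT = 4.68×28.7×(796−714) = 11000 J.
Q = ΔU + W = nCpΔT = 14200 J.
Net over both steps: W = 3190 J, Q = 45200 J, ΔU = 42000 J.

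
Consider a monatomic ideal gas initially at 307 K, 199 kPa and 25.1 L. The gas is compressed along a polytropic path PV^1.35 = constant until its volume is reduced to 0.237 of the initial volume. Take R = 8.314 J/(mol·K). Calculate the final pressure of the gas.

1390 kPa

Polytropic n=1.35: T₂ = T₁(V₁/V₂)^(n−1) = 307×(4.22)^0.35 = 508 K; P₂ = P₁(V₁/V₂)^n = 1390 kPa.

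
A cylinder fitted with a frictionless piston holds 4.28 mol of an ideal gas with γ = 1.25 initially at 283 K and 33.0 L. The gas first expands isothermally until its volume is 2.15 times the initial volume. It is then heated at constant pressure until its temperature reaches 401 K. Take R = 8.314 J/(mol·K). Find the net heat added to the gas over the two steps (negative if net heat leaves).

28700 J

P₁ = nRT₁/V₁ = 4.28×8.314×283/33.0 = 305 kPa.
Step 1 — Isothermal: T stays 283 K; PV = const ⇒ V₂ = 71.0 L, P₂ = 142 kPa.
ΔU = 0 (ideal gas, T constant).
W = nRT ln(V₂/V₁) = 4.28×8.314×283×ln(2.15) = 7710 J.
Q = ΔU + W = 7710 J.
State after step 1: P = 142 kPa, V = 71.0 L, T = 283 K.
Step 2 — Isobaric: P stays 142 kPa; V/T = const ⇒ T₂ = 401 K, V₂ = 101 L.
W = PΔV = 142×(101−71.0) kPa·L = 4200 J.
ΔU = nCvΔT = 4.28×33.3×(401−283) = 16800 J.
Q = ΔU + W = nCpΔT = 21000 J.
Net over both steps: W = 11900 J, Q = 28700 J, ΔU = 16800 J.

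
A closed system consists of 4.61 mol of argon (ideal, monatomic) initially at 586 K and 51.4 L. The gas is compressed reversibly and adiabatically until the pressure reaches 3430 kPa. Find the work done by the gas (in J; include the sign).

P₁ = nRT₁/V₁ = 4.61×8.314×586/51.4 = 437 kPa.
Adiabatic: T₂/T₁ = (P₂/P₁)^((γ−1)/γ) ⇒ T₂ = 586×(7.85)^0.400 = 1340 K; V₂ = 14.9 L.
ΔU = nCvΔT = 4.61×12.5×(1340−586) = 43100 J.
Q = 0 for an adiabatic process, so W = −ΔU = -43100 J.

-43100 J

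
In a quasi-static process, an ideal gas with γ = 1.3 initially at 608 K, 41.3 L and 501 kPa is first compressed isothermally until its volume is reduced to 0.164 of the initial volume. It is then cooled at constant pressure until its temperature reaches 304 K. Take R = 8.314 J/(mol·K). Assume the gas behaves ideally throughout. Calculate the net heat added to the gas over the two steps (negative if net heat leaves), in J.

-82200 J

n = P₁V₁/(RT₁) = 501×41.3/(8.314×608) = 4.09 mol.
Step 1 — Isothermal: T stays 608 K; PV = const ⇒ V₂ = 6.77 L, P₂ = 3050 kPa.
ΔU = 0 (ideal gas, T constant).
W = nRT ln(V₂/V₁) = 4.09×8.314×608×ln(0.164) = -37400 J.
Q = ΔU + W = -37400 J.
State after step 1: P = 3050 kPa, V = 6.77 L, T = 608 K.
Step 2 — Isobaric: P stays 3050 kPa; V/T = const ⇒ T₂ = 304 K, V₂ = 3.39 L.
W = PΔV = 3050×(3.39−6.77) kPa·L = -10300 J.
ΔU = nCvΔT = 4.09×27.7×(304−608) = -34500 J.
Q = ΔU + W = nCpΔT = -44800 J.
Net over both steps: W = -47800 J, Q = -82200 J, ΔU = -34500 J.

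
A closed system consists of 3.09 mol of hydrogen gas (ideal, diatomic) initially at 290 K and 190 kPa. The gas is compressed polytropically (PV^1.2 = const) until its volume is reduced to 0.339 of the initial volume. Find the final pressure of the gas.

696 kPa

V₁ = nRT₁/P₁ = 3.09×8.314×290/190 = 39.2 L.
Polytropic n=1.2: T₂ = T₁(V₁/V₂)^(n−1) = 290×(2.95)^0.20 = 360 K; P₂ = P₁(V₁/V₂)^n = 696 kPa.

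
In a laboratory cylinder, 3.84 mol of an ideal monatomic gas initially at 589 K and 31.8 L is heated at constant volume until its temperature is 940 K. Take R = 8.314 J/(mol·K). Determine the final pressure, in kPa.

P₁ = nRT₁/V₁ = 3.84×8.314×589/31.8 = 591 kPa.
Isochoric: V stays 31.8 L; P/T = const ⇒ T₂ = 940 K, P₂ = 944 kPa.

944 kPa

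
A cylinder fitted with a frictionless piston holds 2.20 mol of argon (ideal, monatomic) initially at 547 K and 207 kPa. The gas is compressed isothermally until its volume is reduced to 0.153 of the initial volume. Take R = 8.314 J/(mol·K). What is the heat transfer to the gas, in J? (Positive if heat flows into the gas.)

-18800 J

V₁ = nRT₁/P₁ = 2.20×8.314×547/207 = 48.3 L.
Isothermal: T stays 547 K; PV = const ⇒ V₂ = 7.40 L, P₂ = 1350 kPa.
ΔU = 0 (ideal gas, T constant).
W = nRT ln(V₂/V₁) = 2.20×8.314×547×ln(0.153) = -18800 J.
Q = ΔU + W = -18800 J.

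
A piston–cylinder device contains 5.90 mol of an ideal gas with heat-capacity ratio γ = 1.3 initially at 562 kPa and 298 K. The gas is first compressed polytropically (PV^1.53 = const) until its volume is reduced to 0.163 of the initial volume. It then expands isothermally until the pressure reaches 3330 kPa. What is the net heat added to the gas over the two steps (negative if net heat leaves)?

V₁ = nRT₁/P₁ = 5.90×8.314×298/562 = 26.0 L.
Step 1 — Polytropic n=1.53: T₂ = T₁(V₁/V₂)^(n−1) = 298×(6.13)^0.53 = 779 K; P₂ = P₁(V₁/V₂)^n = 9020 kPa.
W = (P₁V₁−P₂V₂)/(n−1) = (562×26.0−9020×4.24)/0.53 = -44600 J.
ΔU = nCvΔT = 5.90×27.7×(779−298) = 78700 J.
Q = ΔU + W = 34200 J.
State after step 1: P = 9020 kPa, V = 4.24 L, T = 779 K.
Step 2 — Isothermal: T stays 779 K; PV = const ⇒ V₂ = 11.5 L, P₂ = 3330 kPa.
ΔU = 0 (ideal gas, T constant).
W = nRT ln(V₂/V₁) = 5.90×8.314×779×ln(2.71) = 38100 J.
Q = ΔU + W = 38100 J.
Net over both steps: W = -6470 J, Q = 72200 J, ΔU = 78700 J.

72200 J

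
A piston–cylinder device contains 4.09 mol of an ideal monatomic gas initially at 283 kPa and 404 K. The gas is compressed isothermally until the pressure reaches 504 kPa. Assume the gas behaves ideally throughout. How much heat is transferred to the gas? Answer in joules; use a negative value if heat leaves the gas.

-7930 J

V₁ = nRT₁/P₁ = 4.09×8.314×404/283 = 48.5 L.
Isothermal: T stays 404 K; PV = const ⇒ V₂ = 27.3 L, P₂ = 504 kPa.
ΔU = 0 (ideal gas, T constant).
W = nRT ln(V₂/V₁) = 4.09×8.314×404×ln(0.562) = -7930 J.
Q = ΔU + W = -7930 J.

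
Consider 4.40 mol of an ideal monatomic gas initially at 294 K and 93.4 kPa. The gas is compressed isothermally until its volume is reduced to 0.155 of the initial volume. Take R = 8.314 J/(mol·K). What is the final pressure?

V₁ = nRT₁/P₁ = 4.40×8.314×294/93.4 = 115 L.
Isothermal: T stays 294 K; PV = const ⇒ V₂ = 17.8 L, P₂ = 603 kPa.

603 kPa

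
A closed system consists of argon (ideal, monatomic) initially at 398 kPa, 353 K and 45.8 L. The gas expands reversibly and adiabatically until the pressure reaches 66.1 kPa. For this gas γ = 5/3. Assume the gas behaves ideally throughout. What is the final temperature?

Adiabatic: T₂/T₁ = (P₂/P₁)^((γ−1)/γ) ⇒ T₂ = 353×(0.166)^0.400 = 172 K; V₂ = 134 L.

172 K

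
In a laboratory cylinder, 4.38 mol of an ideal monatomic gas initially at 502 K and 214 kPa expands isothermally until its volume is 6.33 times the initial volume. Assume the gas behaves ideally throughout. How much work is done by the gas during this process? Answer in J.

V₁ = nRT₁/P₁ = 4.38×8.314×502/214 = 85.4 L.
Isothermal: T stays 502 K; PV = const ⇒ V₂ = 541 L, P₂ = 33.8 kPa.
W = nRT ln(V₂/V₁) = 4.38×8.314×502×ln(6.33) = 33700 J.

33700 J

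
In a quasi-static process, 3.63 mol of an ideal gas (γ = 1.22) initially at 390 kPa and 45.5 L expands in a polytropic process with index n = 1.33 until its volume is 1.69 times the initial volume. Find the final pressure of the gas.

194 kPa

T₁ = P₁V₁/(nR) = 390×45.5/(3.63×8.314) = 588 K.
Polytropic n=1.33: T₂ = T₁(V₁/V₂)^(n−1) = 588×(0.592)^0.33 = 494 K; P₂ = P₁(V₁/V₂)^n = 194 kPa.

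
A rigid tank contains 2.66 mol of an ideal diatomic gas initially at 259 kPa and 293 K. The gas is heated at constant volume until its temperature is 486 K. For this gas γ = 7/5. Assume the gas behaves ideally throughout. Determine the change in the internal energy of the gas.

V₁ = nRT₁/P₁ = 2.66×8.314×293/259 = 25.0 L.
Isochoric: V stays 25.0 L; P/T = const ⇒ T₂ = 486 K, P₂ = 430 kPa.
For an ideal gas ΔU = nCvΔT with Cv = (5/2)R = 20.8 J/(mol·K).
ΔU = 2.66×20.8×(486−293) = 10700 J.

10700 J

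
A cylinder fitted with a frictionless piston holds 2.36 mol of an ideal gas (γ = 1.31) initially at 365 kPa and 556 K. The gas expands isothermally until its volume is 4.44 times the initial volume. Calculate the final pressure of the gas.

82.2 kPa

V₁ = nRT₁/P₁ = 2.36×8.314×556/365 = 29.9 L.
Isothermal: T stays 556 K; PV = const ⇒ V₂ = 133 L, P₂ = 82.2 kPa.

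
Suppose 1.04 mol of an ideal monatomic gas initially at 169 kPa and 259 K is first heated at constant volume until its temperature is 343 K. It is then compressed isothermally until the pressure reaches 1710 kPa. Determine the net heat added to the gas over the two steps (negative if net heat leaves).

-4940 J

V₁ = nRT₁/P₁ = 1.04×8.314×259/169 = 13.3 L.
Step 1 — Isochoric: V stays 13.3 L; P/T = const ⇒ T₂ = 343 K, P₂ = 224 kPa.
W = 0 (no volume change).
ΔU = nCvΔT = 1.04×12.5×(343−259) = 1090 J.
Q = ΔU = 1090 J.
State after step 1: P = 224 kPa, V = 13.3 L, T = 343 K.
Step 2 — Isothermal: T stays 343 K; PV = const ⇒ V₂ = 1.73 L, P₂ = 1710 kPa.
ΔU = 0 (ideal gas, T constant).
W = nRT ln(V₂/V₁) = 1.04×8.314×343×ln(0.131) = -6030 J.
Q = ΔU + W = -6030 J.
Net over both steps: W = -6030 J, Q = -4940 J, ΔU = 1090 J.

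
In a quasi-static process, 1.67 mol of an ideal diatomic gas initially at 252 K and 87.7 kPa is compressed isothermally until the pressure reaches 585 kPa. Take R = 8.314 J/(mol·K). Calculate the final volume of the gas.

V₁ = nRT₁/P₁ = 1.67×8.314×252/87.7 = 39.9 L.
Isothermal: T stays 252 K; PV = const ⇒ V₂ = 5.98 L, P₂ = 585 kPa.

5.98 L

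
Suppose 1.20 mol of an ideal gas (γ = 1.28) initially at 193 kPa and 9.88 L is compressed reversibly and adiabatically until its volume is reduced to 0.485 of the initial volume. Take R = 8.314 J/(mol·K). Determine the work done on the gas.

1530 J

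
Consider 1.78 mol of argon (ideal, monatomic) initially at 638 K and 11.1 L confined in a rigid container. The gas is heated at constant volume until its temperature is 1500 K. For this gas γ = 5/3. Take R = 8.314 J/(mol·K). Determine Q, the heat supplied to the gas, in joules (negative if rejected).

19100 J

P₁ = nRT₁/V₁ = 1.78×8.314×638/11.1 = 851 kPa.
Isochoric: V stays 11.1 L; P/T = const ⇒ T₂ = 1500 K, P₂ = 2000 kPa.
W = 0 (no volume change).
ΔU = nCvΔT = 1.78×12.5×(1500−638) = 19100 J.
Q = ΔU = 19100 J.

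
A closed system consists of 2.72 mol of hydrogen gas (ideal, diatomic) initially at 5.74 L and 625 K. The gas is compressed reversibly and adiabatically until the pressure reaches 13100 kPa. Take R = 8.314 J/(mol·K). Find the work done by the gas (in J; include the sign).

-21600 J

P₁ = nRT₁/V₁ = 2.72×8.314×625/5.74 = 2460 kPa.
Adiabatic: T₂/T₁ = (P₂/P₁)^((γ−1)/γ) ⇒ T₂ = 625×(5.32)^0.286 = 1010 K; V₂ = 1.74 L.
ΔU = nCvΔT = 2.72×20.8×(1010−625) = 21600 J.
Q = 0 for an adiabatic process, so W = −ΔU = -21600 J.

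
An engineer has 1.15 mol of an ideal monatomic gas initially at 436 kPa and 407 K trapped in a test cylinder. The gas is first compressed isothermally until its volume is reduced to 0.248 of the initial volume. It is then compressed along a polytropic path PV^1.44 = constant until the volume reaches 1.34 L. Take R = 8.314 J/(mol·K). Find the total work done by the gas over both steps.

V₁ = nRT₁/P₁ = 1.15×8.314×407/436 = 8.93 L.
Step 1 — Isothermal: T stays 407 K; PV = const ⇒ V₂ = 2.21 L, P₂ = 1760 kPa.
ΔU = 0 (ideal gas, T constant).
W = nRT ln(V₂/V₁) = 1.15×8.314×407×ln(0.248) = -5430 J.
Q = ΔU + W = -5430 J.
State after step 1: P = 1760 kPa, V = 2.21 L, T = 407 K.
Step 2 — Polytropic n=1.44: T₂ = T₁(V₁/V₂)^(n−1) = 407×(1.65)^0.44 = 508 K; P₂ = P₁(V₁/V₂)^n = 3620 kPa.
W = (P₁V₁−P₂V₂)/(n−1) = (1760×2.21−3620×1.34)/0.44 = -2190 J.
ΔU = nCvΔT = 1.15×12.5×(508−407) = 1440 J.
Q = ΔU + W = -743 J.
Net over both steps: W = -7610 J, Q = -6170 J, ΔU = 1440 J.

-7610 J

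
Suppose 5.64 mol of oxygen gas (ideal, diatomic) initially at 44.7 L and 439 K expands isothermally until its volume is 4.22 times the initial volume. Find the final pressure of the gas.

109 kPa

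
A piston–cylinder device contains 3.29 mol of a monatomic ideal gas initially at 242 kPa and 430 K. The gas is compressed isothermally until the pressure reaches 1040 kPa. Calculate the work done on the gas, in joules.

V₁ = nRT₁/P₁ = 3.29×8.314×430/242 = 48.6 L.
Isothermal: T stays 430 K; PV = const ⇒ V₂ = 11.3 L, P₂ = 1040 kPa.
W = nRT ln(V₂/V₁) = 3.29×8.314×430×ln(0.233) = -17100 J.
Work done on the gas = −W_by = 17100 J.

17100 J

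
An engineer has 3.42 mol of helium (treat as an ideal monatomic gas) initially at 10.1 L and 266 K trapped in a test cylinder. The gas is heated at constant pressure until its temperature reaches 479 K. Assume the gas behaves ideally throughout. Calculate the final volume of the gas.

P₁ = nRT₁/V₁ = 3.42×8.314×266/10.1 = 749 kPa.
Isobaric: P stays 749 kPa; V/T = const ⇒ T₂ = 479 K, V₂ = 18.2 L.

18.2 L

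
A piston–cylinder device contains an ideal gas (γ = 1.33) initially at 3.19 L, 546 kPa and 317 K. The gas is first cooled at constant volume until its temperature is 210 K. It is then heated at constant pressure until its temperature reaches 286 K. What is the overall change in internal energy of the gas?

-516 J

n = P₁V₁/(RT₁) = 546×3.19/(8.314×317) = 0.661 mol.
Step 1 — Isochoric: V stays 3.19 L; P/T = const ⇒ T₂ = 210 K, P₂ = 362 kPa.
W = 0 (no volume change).
ΔU = nCvΔT = 0.661×25.2×(210−317) = -1780 J.
Q = ΔU = -1780 J.
State after step 1: P = 362 kPa, V = 3.19 L, T = 210 K.
Step 2 — Isobaric: P stays 362 kPa; V/T = const ⇒ T₂ = 286 K, V₂ = 4.34 L.
W = PΔV = 362×(4.34−3.19) kPa·L = 418 J.
ΔU = nCvΔT = 0.661×25.2×(286−210) = 1270 J.
Q = ΔU + W = nCpΔT = 1680 J.
Net over both steps: W = 418 J, Q = -98.6 J, ΔU = -516 J.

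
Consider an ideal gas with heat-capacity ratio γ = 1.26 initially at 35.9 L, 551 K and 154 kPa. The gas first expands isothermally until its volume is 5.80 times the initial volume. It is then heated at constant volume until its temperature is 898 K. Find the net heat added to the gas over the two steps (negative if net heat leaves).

23100 J

n = P₁V₁/(RT₁) = 154×35.9/(8.314×551) = 1.21 mol.
Step 1 — Isothermal: T stays 551 K; PV = const ⇒ V₂ = 208 L, P₂ = 26.6 kPa.
ΔU = 0 (ideal gas, T constant).
W = nRT ln(V₂/V₁) = 1.21×8.314×551×ln(5.80) = 9720 J.
Q = ΔU + W = 9720 J.
State after step 1: P = 26.6 kPa, V = 208 L, T = 551 K.
Step 2 — Isochoric: V stays 208 L; P/T = const ⇒ T₂ = 898 K, P₂ = 43.3 kPa.
W = 0 (no volume change).
ΔU = nCvΔT = 1.21×32.0×(898−551) = 13400 J.
Q = ΔU = 13400 J.
Net over both steps: W = 9720 J, Q = 23100 J, ΔU = 13400 J.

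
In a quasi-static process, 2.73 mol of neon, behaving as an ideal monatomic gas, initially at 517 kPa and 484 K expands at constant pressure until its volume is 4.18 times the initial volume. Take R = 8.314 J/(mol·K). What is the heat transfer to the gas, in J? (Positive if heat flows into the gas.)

87300 J

V₁ = nRT₁/P₁ = 2.73×8.314×484/517 = 21.2 L.
Isobaric: P stays 517 kPa; V/T = const ⇒ T₂ = 2020 K, V₂ = 88.8 L.
W = PΔV = 517×(88.8−21.2) kPa·L = 34900 J.
ΔU = nCvΔT = 2.73×12.5×(2020−484) = 52400 J.
Q = ΔU + W = nCpΔT = 87300 J.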